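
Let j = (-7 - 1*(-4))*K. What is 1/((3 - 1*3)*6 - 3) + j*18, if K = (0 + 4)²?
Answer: -2593/3 ≈ -864.33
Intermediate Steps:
K = 16 (K = 4² = 16)
j = -48 (j = (-7 - 1*(-4))*16 = (-7 + 4)*16 = -3*16 = -48)
1/((3 - 1*3)*6 - 3) + j*18 = 1/((3 - 1*3)*6 - 3) - 48*18 = 1/((3 - 3)*6 - 3) - 864 = 1/(0*6 - 3) - 864 = 1/(0 - 3) - 864 = 1/(-3) - 864 = -⅓ - 864 = -2593/3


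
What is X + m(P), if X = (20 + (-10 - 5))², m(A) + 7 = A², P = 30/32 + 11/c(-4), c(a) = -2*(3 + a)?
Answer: 15217/256 ≈ 59.441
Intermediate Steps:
c(a) = -6 - 2*a
P = 103/16 (P = 30/32 + 11/(-6 - 2*(-4)) = 30*(1/32) + 11/(-6 + 8) = 15/16 + 11/2 = 103/16 ≈ 6.4375)
m(A) = -7 + A²
X = 25 (X = (20 - 15)² = 5² = 25)
X + m(P) = 25 + (-7 + (103/16)²) = 25 + (-7 + 10609/256) = 25 + 8817/256 = 15217/256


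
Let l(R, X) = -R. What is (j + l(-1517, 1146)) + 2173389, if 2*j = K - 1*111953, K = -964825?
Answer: 1636517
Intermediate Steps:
j = -538389 (j = (-964825 - 1*111953)/2 = (-964825 - 111953)/2 = (1/2)*(-1076778) = -538389)
(j + l(-1517, 1146)) + 2173389 = (-538389 - 1*(-1517)) + 2173389 = (-538389 + 1517) + 2173389 = -536872 + 2173389 = 1636517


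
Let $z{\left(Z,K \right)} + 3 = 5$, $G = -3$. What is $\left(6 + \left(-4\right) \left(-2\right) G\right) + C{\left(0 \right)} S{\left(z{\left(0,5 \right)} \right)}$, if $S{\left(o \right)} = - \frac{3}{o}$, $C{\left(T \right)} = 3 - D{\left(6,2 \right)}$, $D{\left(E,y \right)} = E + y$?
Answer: $- \frac{21}{2} \approx -10.5$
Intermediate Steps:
$z{\left(Z,K \right)} = 2$ ($z{\left(Z,K \right)} = -3 + 5 = 2$)
$C{\left(T \right)} = -5$ ($C{\left(T \right)} = 3 - \left(6 + 2\right) = 3 - 8 = -5$)
$\left(6 + \left(-4\right) \left(-2\right) G\right) + C{\left(0 \right)} S{\left(z{\left(0,5 \right)} \right)} = \left(6 + \left(-4\right) \left(-2\right) \left(-3\right)\right) - 5 \left(- \frac{3}{2}\right) = \left(6 + 8 \left(-3\right)\right) - 5 \left(\left(-3\right) \frac{1}{2}\right) = \left(6 - 24\right) - - \frac{15}{2} = -18 + \frac{15}{2} = - \frac{21}{2}$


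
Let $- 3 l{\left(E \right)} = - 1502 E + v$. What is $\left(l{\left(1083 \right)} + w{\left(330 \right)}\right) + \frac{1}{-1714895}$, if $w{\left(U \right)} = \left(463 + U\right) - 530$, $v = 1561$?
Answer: $\frac{2788237491127}{5144685} \approx 5.4197 \cdot 10^{5}$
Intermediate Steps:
$l{\left(E \right)} = - \frac{1561}{3} + \frac{1502 E}{3}$ ($l{\left(E \right)} = - \frac{- 1502 E + 1561}{3} = - \frac{1561 - 1502 E}{3} = - \frac{1561}{3} + \frac{1502 E}{3}$)
$w{\left(U \right)} = -67 + U$
$\left(l{\left(1083 \right)} + w{\left(330 \right)}\right) + \frac{1}{-1714895} = \left(\left(- \frac{1561}{3} + \frac{1502}{3} \cdot 1083\right) + \left(-67 + 330\right)\right) + \frac{1}{-1714895} = \left(\left(- \frac{1561}{3} + 542222\right) + 263\right) - \frac{1}{1714895} = \left(\frac{1625105}{3} + 263\right) - \frac{1}{1714895} = \frac{1625894}{3} - \frac{1}{1714895} = \frac{2788237491127}{5144685}$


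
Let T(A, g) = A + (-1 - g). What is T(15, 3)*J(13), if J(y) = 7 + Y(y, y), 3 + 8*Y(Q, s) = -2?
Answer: 561/8 ≈ 70.125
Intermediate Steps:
T(A, g) = -1 + A - g
Y(Q, s) = -5/8 (Y(Q, s) = -3/8 + (1/8)*(-2) = -3/8 - 1/4 = -5/8)
J(y) = 51/8 (J(y) = 7 - 5/8 = 51/8)
T(15, 3)*J(13) = (-1 + 15 - 1*3)*(51/8) = (-1 + 15 - 3)*(51/8) = 11*(51/8) = 561/8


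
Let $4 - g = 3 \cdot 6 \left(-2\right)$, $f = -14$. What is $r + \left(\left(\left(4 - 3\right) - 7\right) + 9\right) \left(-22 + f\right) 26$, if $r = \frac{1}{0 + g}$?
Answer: $- \frac{112319}{40} \approx -2808.0$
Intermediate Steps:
$g = 40$ ($g = 4 - 3 \cdot 6 \left(-2\right) = 4 - 18 \left(-2\right) = 4 - -36 = 4 + 36 = 40$)
$r = \frac{1}{40}$ ($r = \frac{1}{0 + 40} = \frac{1}{40} \approx 0.025$)
$r + \left(\left(\left(4 - 3\right) - 7\right) + 9\right) \left(-22 + f\right) 26 = \frac{1}{40} + \left(\left(\left(4 - 3\right) - 7\right) + 9\right) \left(-22 - 14\right) 26 = \frac{1}{40} + \left(\left(1 - 7\right) + 9\right) \left(-36\right) 26 = \frac{1}{40} + \left(-6 + 9\right) \left(-36\right) 26 = \frac{1}{40} + 3 \left(-36\right) 26 = \frac{1}{40} - 2808 = - \frac{112319}{40}$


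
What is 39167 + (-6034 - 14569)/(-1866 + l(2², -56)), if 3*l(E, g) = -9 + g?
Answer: 221864530/5663 ≈ 39178.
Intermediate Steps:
l(E, g) = -3 + g/3 (l(E, g) = (-9 + g)/3 = -3 + g/3)
39167 + (-6034 - 14569)/(-1866 + l(2², -56)) = 39167 + (-6034 - 14569)/(-1866 + (-3 + (⅓)*(-56))) = 39167 - 20603/(-1866 + (-3 - 56/3)) = 39167 - 20603/(-1866 - 65/3) = 39167 - 20603/(-5663/3) = 39167 - 20603*(-3/5663) = 39167 + 61809/5663 = 221864530/5663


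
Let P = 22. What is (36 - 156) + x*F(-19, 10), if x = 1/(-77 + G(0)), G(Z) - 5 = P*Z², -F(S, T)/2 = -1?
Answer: -4321/36 ≈ -120.03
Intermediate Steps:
F(S, T) = 2 (F(S, T) = -2*(-1) = 2)
G(Z) = 5 + 22*Z²
x = -1/72 (x = 1/(-77 + (5 + 22*0²)) = 1/(-77 + (5 + 22*0)) = 1/(-77 + (5 + 0)) = 1/(-77 + 5) = 1/(-72) = -1/72 ≈ -0.013889)
(36 - 156) + x*F(-19, 10) = (36 - 156) - 1/72*2 = -120 - 1/36 = -4321/36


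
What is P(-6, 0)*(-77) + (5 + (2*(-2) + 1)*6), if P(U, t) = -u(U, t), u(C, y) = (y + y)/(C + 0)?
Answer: -13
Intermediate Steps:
u(C, y) = 2*y/C (u(C, y) = (2*y)/C = 2*y/C)
P(U, t) = -2*t/U
P(-6, 0)*(-77) + (5 + (2*(-2) + 1)*6) = -2*0/(-6)*(-77) + (5 + (2*(-2) + 1)*6) = -2*0*(-⅙)*(-77) + (5 + (-4 + 1)*6) = 0*(-77) + (5 - 3*6) = 0 + (5 - 18) = 0 - 13 = -13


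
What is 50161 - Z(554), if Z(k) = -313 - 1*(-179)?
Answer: 50295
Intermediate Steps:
Z(k) = -134 (Z(k) = -313 + 179 = -134)
50161 - Z(554) = 50161 - 1*(-134) = 50161 + 134 = 50295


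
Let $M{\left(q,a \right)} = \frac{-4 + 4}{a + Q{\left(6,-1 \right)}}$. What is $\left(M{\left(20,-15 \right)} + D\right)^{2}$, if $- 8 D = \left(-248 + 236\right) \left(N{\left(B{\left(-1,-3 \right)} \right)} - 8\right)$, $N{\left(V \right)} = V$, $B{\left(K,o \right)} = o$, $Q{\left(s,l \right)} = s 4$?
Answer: $\frac{1089}{4} \approx 272.25$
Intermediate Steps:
$Q{\left(s,l \right)} = 4 s$
$D = - \frac{33}{2}$ ($D = - \frac{\left(-248 + 236\right) \left(-3 - 8\right)}{8} = - \frac{\left(-12\right) \left(-11\right)}{8} = \left(- \frac{1}{8}\right) 132 = - \frac{33}{2} \approx -16.5$)
$M{\left(q,a \right)} = 0$ ($M{\left(q,a \right)} = \frac{-4 + 4}{a + 4 \cdot 6} = \frac{0}{a + 24} = \frac{0}{24 + a} = 0$)
$\left(M{\left(20,-15 \right)} + D\right)^{2} = \left(0 - \frac{33}{2}\right)^{2} = \left(- \frac{33}{2}\right)^{2} = \frac{1089}{4}$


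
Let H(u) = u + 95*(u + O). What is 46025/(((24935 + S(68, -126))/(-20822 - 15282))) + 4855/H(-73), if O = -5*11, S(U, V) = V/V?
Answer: -2540941655260/38130261 ≈ -66639.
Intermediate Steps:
S(U, V) = 1
O = -55
H(u) = -5225 + 96*u (H(u) = u + 95*(u - 55) = u + 95*(-55 + u) = u + (-5225 + 95*u) = -5225 + 96*u)
46025/(((24935 + S(68, -126))/(-20822 - 15282))) + 4855/H(-73) = 46025/(((24935 + 1)/(-20822 - 15282))) + 4855/(-5225 + 96*(-73)) = 46025/((24936/(-36104))) + 4855/(-5225 - 7008) = 46025/((24936*(-1/36104))) + 4855/(-12233) = 46025/(-3117/4513) + 4855*(-1/12233) = 46025*(-4513/3117) - 4855/12233 = -207710825/3117 - 4855/12233 = -2540941655260/38130261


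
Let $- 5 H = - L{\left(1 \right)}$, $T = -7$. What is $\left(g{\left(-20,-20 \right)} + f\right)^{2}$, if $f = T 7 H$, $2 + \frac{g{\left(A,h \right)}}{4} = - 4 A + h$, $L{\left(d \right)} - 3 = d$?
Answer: $\frac{929296}{25} \approx 37172.0$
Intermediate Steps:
$L{\left(d \right)} = 3 + d$
$g{\left(A,h \right)} = -8 - 16 A + 4 h$ ($g{\left(A,h \right)} = -8 + 4 \left(- 4 A + h\right) = -8 + 4 \left(h - 4 A\right) = -8 - \left(- 4 h + 16 A\right) = -8 - 16 A + 4 h$)
$H = \frac{4}{5}$ ($H = - \frac{\left(-1\right) \left(3 + 1\right)}{5} = - \frac{\left(-1\right) 4}{5} = \left(- \frac{1}{5}\right) \left(-4\right) = \frac{4}{5} \approx 0.8$)
$f = - \frac{196}{5}$ ($f = \left(-7\right) 7 \cdot \frac{4}{5} = \left(-49\right) \frac{4}{5} = - \frac{196}{5} \approx -39.2$)
$\left(g{\left(-20,-20 \right)} + f\right)^{2} = \left(\left(-8 - -320 + 4 \left(-20\right)\right) - \frac{196}{5}\right)^{2} = \left(\left(-8 + 320 - 80\right) - \frac{196}{5}\right)^{2} = \left(232 - \frac{196}{5}\right)^{2} = \left(\frac{964}{5}\right)^{2} = \frac{929296}{25}$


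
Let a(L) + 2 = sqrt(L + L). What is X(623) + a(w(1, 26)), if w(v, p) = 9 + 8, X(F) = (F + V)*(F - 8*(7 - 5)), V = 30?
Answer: 396369 + sqrt(34) ≈ 3.9638e+5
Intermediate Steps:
X(F) = (-16 + F)*(30 + F) (X(F) = (F + 30)*(F - 8*(7 - 5)) = (30 + F)*(F - 8*2) = (30 + F)*(F - 16) = (30 + F)*(-16 + F) = (-16 + F)*(30 + F))
w(v, p) = 17
a(L) = -2 + sqrt(2)*sqrt(L) (a(L) = -2 + sqrt(L + L) = -2 + sqrt(2*L) = -2 + sqrt(2)*sqrt(L))
X(623) + a(w(1, 26)) = (-480 + 623**2 + 14*623) + (-2 + sqrt(2)*sqrt(17)) = (-480 + 388129 + 8722) + (-2 + sqrt(34)) = 396371 + (-2 + sqrt(34)) = 396369 + sqrt(34)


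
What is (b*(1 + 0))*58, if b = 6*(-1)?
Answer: -348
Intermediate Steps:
b = -6
(b*(1 + 0))*58 = -6*(1 + 0)*58 = -6*1*58 = -6*58 = -348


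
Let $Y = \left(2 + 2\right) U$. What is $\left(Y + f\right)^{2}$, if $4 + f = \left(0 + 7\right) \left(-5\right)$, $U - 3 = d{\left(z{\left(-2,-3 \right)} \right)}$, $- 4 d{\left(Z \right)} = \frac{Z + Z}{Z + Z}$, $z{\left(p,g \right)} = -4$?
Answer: $784$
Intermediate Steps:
$d{\left(Z \right)} = - \frac{1}{4}$ ($d{\left(Z \right)} = - \frac{\left(Z + Z\right) \frac{1}{Z + Z}}{4} = - \frac{2 Z \frac{1}{2 Z}}{4} = \left(- \frac{1}{4}\right) 1 = - \frac{1}{4}$)
$U = \frac{11}{4}$ ($U = 3 - \frac{1}{4} = \frac{11}{4} \approx 2.75$)
$f = -39$ ($f = -4 + \left(0 + 7\right) \left(-5\right) = -4 + 7 \left(-5\right) = -4 - 35 = -39$)
$Y = 11$ ($Y = \left(2 + 2\right) \frac{11}{4} = 4 \cdot \frac{11}{4} = 11$)
$\left(Y + f\right)^{2} = \left(11 - 39\right)^{2} = \left(-28\right)^{2} = 784$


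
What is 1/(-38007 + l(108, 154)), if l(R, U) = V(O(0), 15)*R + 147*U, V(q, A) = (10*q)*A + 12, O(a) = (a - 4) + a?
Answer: -1/78873 ≈ -1.2679e-5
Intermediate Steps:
O(a) = -4 + 2*a (O(a) = (-4 + a) + a = -4 + 2*a)
V(q, A) = 12 + 10*A*q (V(q, A) = 10*A*q + 12 = 12 + 10*A*q)
l(R, U) = -588*R + 147*U (l(R, U) = (12 + 10*15*(-4 + 2*0))*R + 147*U = (12 + 10*15*(-4 + 0))*R + 147*U = (12 + 10*15*(-4))*R + 147*U = (12 - 600)*R + 147*U = -588*R + 147*U)
1/(-38007 + l(108, 154)) = 1/(-38007 + (-588*108 + 147*154)) = 1/(-38007 + (-63504 + 22638)) = 1/(-38007 - 40866) = 1/(-78873) = -1/78873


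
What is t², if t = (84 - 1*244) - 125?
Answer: 81225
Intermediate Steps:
t = -285 (t = (84 - 244) - 125 = -160 - 125 = -285)
t² = (-285)² = 81225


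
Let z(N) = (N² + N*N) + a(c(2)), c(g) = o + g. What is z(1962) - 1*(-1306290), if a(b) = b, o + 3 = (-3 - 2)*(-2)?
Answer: 9005187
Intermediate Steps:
o = 7 (o = -3 + (-3 - 2)*(-2) = -3 - 5*(-2) = -3 + 10 = 7)
c(g) = 7 + g
z(N) = 9 + 2*N² (z(N) = (N² + N*N) + (7 + 2) = (N² + N²) + 9 = 2*N² + 9 = 9 + 2*N²)
z(1962) - 1*(-1306290) = (9 + 2*1962²) - 1*(-1306290) = (9 + 2*3849444) + 1306290 = (9 + 7698888) + 1306290 = 7698897 + 1306290 = 9005187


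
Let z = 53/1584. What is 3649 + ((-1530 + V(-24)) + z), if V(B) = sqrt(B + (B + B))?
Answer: 3356549/1584 + 6*I*sqrt(2) ≈ 2119.0 + 8.4853*I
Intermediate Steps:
V(B) = sqrt(3)*sqrt(B) (V(B) = sqrt(B + 2*B) = sqrt(3*B) = sqrt(3)*sqrt(B))
z = 53/1584 (z = 53*(1/1584) = 53/1584 ≈ 0.033460)
3649 + ((-1530 + V(-24)) + z) = 3649 + ((-1530 + sqrt(3)*sqrt(-24)) + 53/1584) = 3649 + ((-1530 + sqrt(3)*(2*I*sqrt(6))) + 53/1584) = 3649 + ((-1530 + 6*I*sqrt(2)) + 53/1584) = 3649 + (-2423467/1584 + 6*I*sqrt(2)) = 3356549/1584 + 6*I*sqrt(2)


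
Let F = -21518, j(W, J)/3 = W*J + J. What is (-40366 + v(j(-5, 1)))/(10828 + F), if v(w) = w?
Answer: 20189/5345 ≈ 3.7772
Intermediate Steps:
j(W, J) = 3*J + 3*J*W (j(W, J) = 3*(W*J + J) = 3*(J*W + J) = 3*(J + J*W) = 3*J + 3*J*W)
(-40366 + v(j(-5, 1)))/(10828 + F) = (-40366 + 3*1*(1 - 5))/(10828 - 21518) = (-40366 + 3*1*(-4))/(-10690) = (-40366 - 12)*(-1/10690) = -40378*(-1/10690) = 20189/5345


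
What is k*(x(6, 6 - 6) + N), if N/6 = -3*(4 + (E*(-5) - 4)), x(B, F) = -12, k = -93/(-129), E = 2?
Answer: 5208/43 ≈ 121.12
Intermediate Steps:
k = 31/43 (k = -93*(-1/129) = 31/43 ≈ 0.72093)
N = 180 (N = 6*(-3*(4 + (2*(-5) - 4))) = 6*(-3*(4 + (-10 - 4))) = 6*(-3*(4 - 14)) = 6*(-3*(-10)) = 6*30 = 180)
k*(x(6, 6 - 6) + N) = 31*(-12 + 180)/43 = (31/43)*168 = 5208/43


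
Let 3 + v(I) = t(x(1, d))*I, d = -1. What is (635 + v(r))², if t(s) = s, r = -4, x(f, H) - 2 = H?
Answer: 394384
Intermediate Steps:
x(f, H) = 2 + H
v(I) = -3 + I (v(I) = -3 + (2 - 1)*I = -3 + 1*I = -3 + I)
(635 + v(r))² = (635 + (-3 - 4))² = (635 - 7)² = 628² = 394384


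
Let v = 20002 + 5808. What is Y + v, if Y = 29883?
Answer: 55693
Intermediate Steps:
v = 25810
Y + v = 29883 + 25810 = 55693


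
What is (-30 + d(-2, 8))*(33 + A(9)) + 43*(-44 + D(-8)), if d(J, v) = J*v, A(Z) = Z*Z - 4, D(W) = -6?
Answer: -7210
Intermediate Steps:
A(Z) = -4 + Z² (A(Z) = Z² - 4 = -4 + Z²)
(-30 + d(-2, 8))*(33 + A(9)) + 43*(-44 + D(-8)) = (-30 - 2*8)*(33 + (-4 + 9²)) + 43*(-44 - 6) = (-30 - 16)*(33 + (-4 + 81)) + 43*(-50) = -46*(33 + 77) - 2150 = -46*110 - 2150 = -5060 - 2150 = -7210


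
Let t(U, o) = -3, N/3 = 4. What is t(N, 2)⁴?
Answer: 81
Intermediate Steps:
N = 12 (N = 3*4 = 12)
t(N, 2)⁴ = (-3)⁴ = 81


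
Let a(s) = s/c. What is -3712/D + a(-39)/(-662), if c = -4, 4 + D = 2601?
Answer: -9930659/6876856 ≈ -1.4441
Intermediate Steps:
D = 2597 (D = -4 + 2601 = 2597)
a(s) = -s/4 (a(s) = s/(-4) = s*(-1/4) = -s/4)
-3712/D + a(-39)/(-662) = -3712/2597 - 1/4*(-39)/(-662) = -3712*1/2597 + (39/4)*(-1/662) = -3712/2597 - 39/2648 = -9930659/6876856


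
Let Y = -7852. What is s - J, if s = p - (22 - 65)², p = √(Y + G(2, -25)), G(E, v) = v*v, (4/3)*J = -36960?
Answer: 25871 + 3*I*√803 ≈ 25871.0 + 85.012*I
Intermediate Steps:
J = -27720 (J = (¾)*(-36960) = -27720)
G(E, v) = v²
p = 3*I*√803 (p = √(-7852 + (-25)²) = √(-7852 + 625) = √(-7227) = 3*I*√803 ≈ 85.012*I)
s = -1849 + 3*I*√803 (s = 3*I*√803 - (22 - 65)² = 3*I*√803 - 1*(-43)² = 3*I*√803 - 1*1849 = 3*I*√803 - 1849 = -1849 + 3*I*√803 ≈ -1849.0 + 85.012*I)
s - J = (-1849 + 3*I*√803) - 1*(-27720) = (-1849 + 3*I*√803) + 27720 = 25871 + 3*I*√803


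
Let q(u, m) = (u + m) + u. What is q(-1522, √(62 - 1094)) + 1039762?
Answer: 1036718 + 2*I*√258 ≈ 1.0367e+6 + 32.125*I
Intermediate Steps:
q(u, m) = m + 2*u (q(u, m) = (m + u) + u = m + 2*u)
q(-1522, √(62 - 1094)) + 1039762 = (√(62 - 1094) + 2*(-1522)) + 1039762 = (√(-1032) - 3044) + 1039762 = (2*I*√258 - 3044) + 1039762 = (-3044 + 2*I*√258) + 1039762 = 1036718 + 2*I*√258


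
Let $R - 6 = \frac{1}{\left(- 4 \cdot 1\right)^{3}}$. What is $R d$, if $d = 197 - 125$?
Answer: $\frac{3447}{8} \approx 430.88$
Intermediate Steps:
$d = 72$
$R = \frac{383}{64}$ ($R = 6 + \frac{1}{\left(- 4 \cdot 1\right)^{3}} = 6 + \frac{1}{\left(\left(-1\right) 4\right)^{3}} = 6 + \frac{1}{\left(-4\right)^{3}} = 6 + \frac{1}{-64} = 6 - \frac{1}{64} = \frac{383}{64} \approx 5.9844$)
$R d = \frac{383}{64} \cdot 72 = \frac{3447}{8}$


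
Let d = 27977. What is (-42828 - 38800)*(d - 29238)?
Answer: 102932908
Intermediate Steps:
(-42828 - 38800)*(d - 29238) = (-42828 - 38800)*(27977 - 29238) = -81628*(-1261) = 102932908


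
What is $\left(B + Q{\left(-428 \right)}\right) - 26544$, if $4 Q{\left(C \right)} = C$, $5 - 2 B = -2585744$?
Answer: $\frac{2532447}{2} \approx 1.2662 \cdot 10^{6}$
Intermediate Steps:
$B = \frac{2585749}{2}$ ($B = \frac{5}{2} - -1292872 = \frac{5}{2} + 1292872 = \frac{2585749}{2} \approx 1.2929 \cdot 10^{6}$)
$Q{\left(C \right)} = \frac{C}{4}$
$\left(B + Q{\left(-428 \right)}\right) - 26544 = \left(\frac{2585749}{2} + \frac{1}{4} \left(-428\right)\right) - 26544 = \left(\frac{2585749}{2} - 107\right) - 26544 = \frac{2585535}{2} - 26544 = \frac{2532447}{2}$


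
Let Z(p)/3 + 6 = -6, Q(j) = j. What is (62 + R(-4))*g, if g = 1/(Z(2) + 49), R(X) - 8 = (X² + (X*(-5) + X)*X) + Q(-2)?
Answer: 20/13 ≈ 1.5385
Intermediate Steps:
Z(p) = -36 (Z(p) = -18 + 3*(-6) = -18 - 18 = -36)
R(X) = 6 - 3*X² (R(X) = 8 + ((X² + (X*(-5) + X)*X) - 2) = 8 + ((X² + (-5*X + X)*X) - 2) = 8 + ((X² + (-4*X)*X) - 2) = 8 + ((X² - 4*X²) - 2) = 8 + (-3*X² - 2) = 8 + (-2 - 3*X²) = 6 - 3*X²)
g = 1/13 (g = 1/(-36 + 49) = 1/13 ≈ 0.076923)
(62 + R(-4))*g = (62 + (6 - 3*(-4)²))*(1/13) = (62 + (6 - 3*16))*(1/13) = (62 + (6 - 48))*(1/13) = (62 - 42)*(1/13) = 20*(1/13) = 20/13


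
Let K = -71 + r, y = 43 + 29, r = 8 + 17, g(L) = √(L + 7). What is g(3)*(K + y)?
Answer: 26*√10 ≈ 82.219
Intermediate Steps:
g(L) = √(7 + L)
r = 25
y = 72
K = -46 (K = -71 + 25 = -46)
g(3)*(K + y) = √(7 + 3)*(-46 + 72) = √10*26 = 26*√10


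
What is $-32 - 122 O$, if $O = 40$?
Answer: $-4912$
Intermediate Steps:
$-32 - 122 O = -32 - 4880 = -4912$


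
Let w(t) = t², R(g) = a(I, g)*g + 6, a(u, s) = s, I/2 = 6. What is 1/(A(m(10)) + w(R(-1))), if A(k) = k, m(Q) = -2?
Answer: 1/47 ≈ 0.021277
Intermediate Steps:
I = 12 (I = 2*6 = 12)
R(g) = 6 + g² (R(g) = g*g + 6 = g² + 6 = 6 + g²)
1/(A(m(10)) + w(R(-1))) = 1/(-2 + (6 + (-1)²)²) = 1/(-2 + (6 + 1)²) = 1/(-2 + 7²) = 1/(-2 + 49) = 1/47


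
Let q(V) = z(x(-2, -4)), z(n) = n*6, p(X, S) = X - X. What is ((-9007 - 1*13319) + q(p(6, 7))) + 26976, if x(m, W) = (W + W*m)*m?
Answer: 4602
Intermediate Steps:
x(m, W) = m*(W + W*m)
p(X, S) = 0
z(n) = 6*n
q(V) = -48 (q(V) = 6*(-4*(-2)*(1 - 2)) = 6*(-4*(-2)*(-1)) = 6*(-8) = -48)
((-9007 - 1*13319) + q(p(6, 7))) + 26976 = ((-9007 - 1*13319) - 48) + 26976 = ((-9007 - 13319) - 48) + 26976 = (-22326 - 48) + 26976 = -22374 + 26976 = 4602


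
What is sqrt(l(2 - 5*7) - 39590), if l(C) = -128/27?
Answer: I*sqrt(3207174)/9 ≈ 198.98*I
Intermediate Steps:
l(C) = -128/27 (l(C) = -128*1/27 = -128/27)
sqrt(l(2 - 5*7) - 39590) = sqrt(-128/27 - 39590) = sqrt(-1069058/27) = I*sqrt(3207174)/9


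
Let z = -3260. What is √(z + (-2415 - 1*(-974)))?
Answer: I*√4701 ≈ 68.564*I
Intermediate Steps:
√(z + (-2415 - 1*(-974))) = √(-3260 + (-2415 - 1*(-974))) = √(-3260 + (-2415 + 974)) = √(-3260 - 1441) = √(-4701) = I*√4701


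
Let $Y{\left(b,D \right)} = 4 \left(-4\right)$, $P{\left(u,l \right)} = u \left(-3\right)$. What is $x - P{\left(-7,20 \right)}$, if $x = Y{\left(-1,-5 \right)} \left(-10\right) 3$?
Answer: $459$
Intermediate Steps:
$P{\left(u,l \right)} = - 3 u$
$Y{\left(b,D \right)} = -16$
$x = 480$ ($x = \left(-16\right) \left(-10\right) 3 = 160 \cdot 3 = 480$)
$x - P{\left(-7,20 \right)} = 480 - \left(-3\right) \left(-7\right) = 480 - 21 = 459$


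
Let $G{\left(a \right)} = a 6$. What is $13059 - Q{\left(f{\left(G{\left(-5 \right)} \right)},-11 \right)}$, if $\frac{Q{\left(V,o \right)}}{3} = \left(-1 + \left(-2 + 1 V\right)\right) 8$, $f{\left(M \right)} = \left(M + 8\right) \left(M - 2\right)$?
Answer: $-3765$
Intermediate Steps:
$G{\left(a \right)} = 6 a$
$f{\left(M \right)} = \left(-2 + M\right) \left(8 + M\right)$ ($f{\left(M \right)} = \left(8 + M\right) \left(-2 + M\right) = \left(-2 + M\right) \left(8 + M\right)$)
$Q{\left(V,o \right)} = -72 + 24 V$ ($Q{\left(V,o \right)} = 3 \left(-1 + \left(-2 + 1 V\right)\right) 8 = 3 \left(-1 + \left(-2 + V\right)\right) 8 = 3 \left(-3 + V\right) 8 = 3 \left(-24 + 8 V\right) = -72 + 24 V$)
$13059 - Q{\left(f{\left(G{\left(-5 \right)} \right)},-11 \right)} = 13059 - \left(-72 + 24 \left(-16 + \left(6 \left(-5\right)\right)^{2} + 6 \cdot 6 \left(-5\right)\right)\right) = 13059 - \left(-72 + 24 \left(-16 + \left(-30\right)^{2} + 6 \left(-30\right)\right)\right) = 13059 - \left(-72 + 24 \left(-16 + 900 - 180\right)\right) = 13059 - \left(-72 + 24 \cdot 704\right) = 13059 - \left(-72 + 16896\right) = 13059 - 16824 = -3765$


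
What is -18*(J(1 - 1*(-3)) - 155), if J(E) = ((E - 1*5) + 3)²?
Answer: 2718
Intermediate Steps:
J(E) = (-2 + E)² (J(E) = ((E - 5) + 3)² = ((-5 + E) + 3)² = (-2 + E)²)
-18*(J(1 - 1*(-3)) - 155) = -18*((-2 + (1 - 1*(-3)))² - 155) = -18*((-2 + (1 + 3))² - 155) = -18*((-2 + 4)² - 155) = -18*(2² - 155) = -18*(4 - 155) = -18*(-151) = 2718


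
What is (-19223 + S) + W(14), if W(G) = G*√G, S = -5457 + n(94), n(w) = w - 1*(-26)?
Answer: -24560 + 14*√14 ≈ -24508.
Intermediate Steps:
n(w) = 26 + w (n(w) = w + 26 = 26 + w)
S = -5337 (S = -5457 + (26 + 94) = -5457 + 120 = -5337)
W(G) = G^(3/2)
(-19223 + S) + W(14) = (-19223 - 5337) + 14^(3/2) = -24560 + 14*√14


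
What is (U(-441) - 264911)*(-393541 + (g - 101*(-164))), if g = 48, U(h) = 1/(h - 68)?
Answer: 50824993281300/509 ≈ 9.9853e+10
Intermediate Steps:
U(h) = 1/(-68 + h)
(U(-441) - 264911)*(-393541 + (g - 101*(-164))) = (1/(-68 - 441) - 264911)*(-393541 + (48 - 101*(-164))) = (1/(-509) - 264911)*(-393541 + (48 + 16564)) = (-1/509 - 264911)*(-393541 + 16612) = -134839700/509*(-376929) = 50824993281300/509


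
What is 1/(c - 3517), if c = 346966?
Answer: 1/343449 ≈ 2.9116e-6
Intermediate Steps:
1/(c - 3517) = 1/(346966 - 3517) = 1/343449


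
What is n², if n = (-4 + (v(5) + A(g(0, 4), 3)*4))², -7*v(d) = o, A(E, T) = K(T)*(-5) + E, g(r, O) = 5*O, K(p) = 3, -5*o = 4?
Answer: 101185065216/1500625 ≈ 67429.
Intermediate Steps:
o = -⅘ (o = -⅕*4 = -⅘ ≈ -0.80000)
A(E, T) = -15 + E (A(E, T) = 3*(-5) + E = -15 + E)
v(d) = 4/35 (v(d) = -⅐*(-⅘) = 4/35)
n = 318096/1225 (n = (-4 + (4/35 + (-15 + 5*4)*4))² = (-4 + (4/35 + (-15 + 20)*4))² = (-4 + (4/35 + 5*4))² = (-4 + (4/35 + 20))² = (-4 + 704/35)² = (564/35)² = 318096/1225 ≈ 259.67)
n² = (318096/1225)² = 101185065216/1500625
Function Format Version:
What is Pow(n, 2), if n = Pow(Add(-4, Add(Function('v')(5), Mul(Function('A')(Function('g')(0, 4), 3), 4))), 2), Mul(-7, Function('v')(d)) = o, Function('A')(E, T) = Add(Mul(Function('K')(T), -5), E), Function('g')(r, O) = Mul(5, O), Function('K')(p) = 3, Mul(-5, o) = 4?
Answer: Rational(101185065216, 1500625) ≈ 67429.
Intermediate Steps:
o = Rational(-4, 5) (o = Mul(Rational(-1, 5), 4) = Rational(-4, 5) ≈ -0.80000)
Function('A')(E, T) = Add(-15, E) (Function('A')(E, T) = Add(Mul(3, -5), E) = Add(-15, E))
Function('v')(d) = Rational(4, 35) (Function('v')(d) = Mul(Rational(-1, 7), Rational(-4, 5)) = Rational(4, 35))
n = Rational(318096, 1225) (n = Pow(Add(-4, Add(Rational(4, 35), Mul(Add(-15, Mul(5, 4)), 4))), 2) = Pow(Add(-4, Add(Rational(4, 35), Mul(Add(-15, 20), 4))), 2) = Pow(Add(-4, Add(Rational(4, 35), Mul(5, 4))), 2) = Pow(Add(-4, Add(Rational(4, 35), 20)), 2) = Pow(Add(-4, Rational(704, 35)), 2) = Pow(Rational(564, 35), 2) = Rational(318096, 1225) ≈ 259.67)
Pow(n, 2) = Pow(Rational(318096, 1225), 2) = Rational(101185065216, 1500625)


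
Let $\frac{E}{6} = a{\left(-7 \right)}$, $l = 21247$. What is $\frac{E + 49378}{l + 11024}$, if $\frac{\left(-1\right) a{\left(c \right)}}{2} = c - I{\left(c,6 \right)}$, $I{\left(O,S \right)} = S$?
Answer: $\frac{49534}{32271} \approx 1.5349$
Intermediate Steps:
$a{\left(c \right)} = 12 - 2 c$ ($a{\left(c \right)} = - 2 \left(c - 6\right) = - 2 \left(-6 + c\right) = 12 - 2 c$)
$E = 156$ ($E = 6 \left(12 - -14\right) = 6 \left(12 + 14\right) = 6 \cdot 26 = 156$)
$\frac{E + 49378}{l + 11024} = \frac{156 + 49378}{21247 + 11024} = \frac{49534}{32271}$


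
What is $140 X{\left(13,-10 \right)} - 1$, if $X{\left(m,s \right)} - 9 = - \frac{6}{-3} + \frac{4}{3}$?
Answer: $\frac{5177}{3} \approx 1725.7$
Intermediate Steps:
$X{\left(m,s \right)} = \frac{37}{3}$ ($X{\left(m,s \right)} = 9 + \left(- \frac{6}{-3} + \frac{4}{3}\right) = 9 + \left(\left(-6\right) \left(- \frac{1}{3}\right) + 4 \cdot \frac{1}{3}\right) = 9 + \left(2 + \frac{4}{3}\right) = 9 + \frac{10}{3} = \frac{37}{3}$)
$140 X{\left(13,-10 \right)} - 1 = 140 \cdot \frac{37}{3} - 1 = \frac{5180}{3} - 1 = \frac{5177}{3}$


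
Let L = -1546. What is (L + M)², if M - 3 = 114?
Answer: 2042041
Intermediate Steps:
M = 117 (M = 3 + 114 = 117)
(L + M)² = (-1546 + 117)² = (-1429)² = 2042041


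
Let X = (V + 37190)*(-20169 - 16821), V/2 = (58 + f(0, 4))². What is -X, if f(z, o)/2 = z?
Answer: 1624526820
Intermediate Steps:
f(z, o) = 2*z
V = 6728 (V = 2*(58 + 2*0)² = 2*(58 + 0)² = 2*58² = 2*3364 = 6728)
X = -1624526820 (X = (6728 + 37190)*(-20169 - 16821) = 43918*(-36990) = -1624526820)
-X = -1*(-1624526820) = 1624526820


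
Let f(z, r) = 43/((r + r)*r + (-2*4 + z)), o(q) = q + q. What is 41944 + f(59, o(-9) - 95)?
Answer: 1073305059/25589 ≈ 41944.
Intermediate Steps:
o(q) = 2*q
f(z, r) = 43/(-8 + z + 2*r**2) (f(z, r) = 43/((2*r)*r + (-8 + z)) = 43/(2*r**2 + (-8 + z)) = 43/(-8 + z + 2*r**2))
41944 + f(59, o(-9) - 95) = 41944 + 43/(-8 + 59 + 2*(2*(-9) - 95)**2) = 41944 + 43/(-8 + 59 + 2*(-18 - 95)**2) = 41944 + 43/(-8 + 59 + 2*(-113)**2) = 41944 + 43/(-8 + 59 + 2*12769) = 41944 + 43/(-8 + 59 + 25538) = 41944 + 43/25589 = 1073305059/25589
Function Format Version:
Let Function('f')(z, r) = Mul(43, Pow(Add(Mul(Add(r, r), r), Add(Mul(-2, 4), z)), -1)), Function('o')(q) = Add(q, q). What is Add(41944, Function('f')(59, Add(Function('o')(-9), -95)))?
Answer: Rational(1073305059, 25589) ≈ 41944.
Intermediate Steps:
Function('o')(q) = Mul(2, q)
Function('f')(z, r) = Mul(43, Pow(Add(-8, z, Mul(2, Pow(r, 2))), -1)) (Function('f')(z, r) = Mul(43, Pow(Add(Mul(Mul(2, r), r), Add(-8, z)), -1)) = Mul(43, Pow(Add(Mul(2, Pow(r, 2)), Add(-8, z)), -1)) = Mul(43, Pow(Add(-8, z, Mul(2, Pow(r, 2))), -1)))
Add(41944, Function('f')(59, Add(Function('o')(-9), -95))) = Add(41944, Mul(43, Pow(Add(-8, 59, Mul(2, Pow(Add(Mul(2, -9), -95), 2))), -1))) = Add(41944, Mul(43, Pow(Add(-8, 59, Mul(2, Pow(Add(-18, -95), 2))), -1))) = Add(41944, Mul(43, Pow(Add(-8, 59, Mul(2, Pow(-113, 2))), -1))) = Add(41944, Mul(43, Pow(Add(-8, 59, Mul(2, 12769)), -1))) = Add(41944, Mul(43, Pow(Add(-8, 59, 25538), -1))) = Add(41944, Mul(43, Pow(25589, -1))) = Add(41944, Mul(43, Rational(1, 25589))) = Add(41944, Rational(43, 25589)) = Rational(1073305059, 25589)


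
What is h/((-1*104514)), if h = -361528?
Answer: 180764/52257 ≈ 3.4591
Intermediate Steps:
h/((-1*104514)) = -361528/((-1*104514)) = -361528/(-104514) = -361528*(-1/104514) = 180764/52257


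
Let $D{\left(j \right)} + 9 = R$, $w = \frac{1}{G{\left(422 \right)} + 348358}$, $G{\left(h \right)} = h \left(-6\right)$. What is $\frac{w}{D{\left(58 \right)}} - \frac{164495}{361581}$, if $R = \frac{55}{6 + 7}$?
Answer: $- \frac{271305912961}{596364221244} \approx -0.45493$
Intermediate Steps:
$G{\left(h \right)} = - 6 h$
$w = \frac{1}{345826}$ ($w = \frac{1}{\left(-6\right) 422 + 348358} = \frac{1}{-2532 + 348358} = \frac{1}{345826} \approx 2.8916 \cdot 10^{-6}$)
$R = \frac{55}{13} \approx 4.2308$
$D{\left(j \right)} = - \frac{62}{13}$ ($D{\left(j \right)} = -9 + \frac{55}{13} = - \frac{62}{13}$)
$\frac{w}{D{\left(58 \right)}} - \frac{164495}{361581} = \frac{1}{345826 \left(- \frac{62}{13}\right)} - \frac{164495}{361581} = \frac{1}{345826} \left(- \frac{13}{62}\right) - \frac{164495}{361581} = - \frac{1}{1649324} - \frac{164495}{361581} = - \frac{271305912961}{596364221244}$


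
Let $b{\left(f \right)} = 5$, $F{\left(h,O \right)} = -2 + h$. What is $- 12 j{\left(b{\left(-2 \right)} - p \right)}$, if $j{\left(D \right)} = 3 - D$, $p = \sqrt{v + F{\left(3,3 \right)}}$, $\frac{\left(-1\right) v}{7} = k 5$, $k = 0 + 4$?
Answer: $24 - 12 i \sqrt{139} \approx 24.0 - 141.48 i$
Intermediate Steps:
$k = 4$
$v = -140$ ($v = - 7 \cdot 4 \cdot 5 = \left(-7\right) 20 = -140$)
$p = i \sqrt{139}$ ($p = \sqrt{-140 + \left(-2 + 3\right)} = \sqrt{-140 + 1} = \sqrt{-139} = i \sqrt{139} \approx 11.79 i$)
$- 12 j{\left(b{\left(-2 \right)} - p \right)} = - 12 \left(3 - \left(5 - i \sqrt{139}\right)\right) = - 12 \left(-2 + i \sqrt{139}\right) = 24 - 12 i \sqrt{139}$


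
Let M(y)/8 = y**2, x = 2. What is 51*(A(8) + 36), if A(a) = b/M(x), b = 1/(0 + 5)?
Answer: 293811/160 ≈ 1836.3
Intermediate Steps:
M(y) = 8*y**2
b = 1/5 ≈ 0.20000
A(a) = 1/160 (A(a) = 1/(5*((8*2**2))) = 1/(5*((8*4))) = (1/5)/32 = (1/5)*(1/32) = 1/160)
51*(A(8) + 36) = 51*(1/160 + 36) = 51*(5761/160) = 293811/160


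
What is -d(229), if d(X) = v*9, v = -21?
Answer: 189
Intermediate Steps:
d(X) = -189 (d(X) = -21*9 = -189)
-d(229) = -1*(-189) = 189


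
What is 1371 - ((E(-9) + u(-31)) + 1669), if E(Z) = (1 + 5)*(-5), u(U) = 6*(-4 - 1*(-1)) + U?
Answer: -219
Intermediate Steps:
u(U) = -18 + U (u(U) = 6*(-4 + 1) + U = 6*(-3) + U = -18 + U)
E(Z) = -30 (E(Z) = 6*(-5) = -30)
1371 - ((E(-9) + u(-31)) + 1669) = 1371 - ((-30 + (-18 - 31)) + 1669) = 1371 - ((-30 - 49) + 1669) = 1371 - (-79 + 1669) = 1371 - 1*1590 = 1371 - 1590 = -219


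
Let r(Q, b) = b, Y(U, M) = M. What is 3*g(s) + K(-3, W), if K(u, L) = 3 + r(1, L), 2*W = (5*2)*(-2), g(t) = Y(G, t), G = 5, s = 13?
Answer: 32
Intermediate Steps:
g(t) = t
W = -10 (W = ((5*2)*(-2))/2 = (10*(-2))/2 = (½)*(-20) = -10)
K(u, L) = 3 + L
3*g(s) + K(-3, W) = 3*13 + (3 - 10) = 39 - 7 = 32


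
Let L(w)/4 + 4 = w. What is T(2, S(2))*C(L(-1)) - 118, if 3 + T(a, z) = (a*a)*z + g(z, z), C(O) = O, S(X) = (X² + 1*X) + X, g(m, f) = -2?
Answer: -658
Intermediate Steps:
L(w) = -16 + 4*w
S(X) = X² + 2*X (S(X) = (X² + X) + X = (X + X²) + X = X² + 2*X)
T(a, z) = -5 + z*a² (T(a, z) = -3 + ((a*a)*z - 2) = -3 + (a²*z - 2) = -3 + (z*a² - 2) = -3 + (-2 + z*a²) = -5 + z*a²)
T(2, S(2))*C(L(-1)) - 118 = (-5 + (2*(2 + 2))*2²)*(-16 + 4*(-1)) - 118 = (-5 + (2*4)*4)*(-16 - 4) - 118 = (-5 + 8*4)*(-20) - 118 = (-5 + 32)*(-20) - 118 = 27*(-20) - 118 = -540 - 118 = -658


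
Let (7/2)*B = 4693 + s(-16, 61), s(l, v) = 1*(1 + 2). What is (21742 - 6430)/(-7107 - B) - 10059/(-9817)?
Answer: -457326009/580587197 ≈ -0.78770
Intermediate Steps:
s(l, v) = 3 (s(l, v) = 1*3 = 3)
B = 9392/7 (B = 2*(4693 + 3)/7 = (2/7)*4696 = 9392/7 ≈ 1341.7)
(21742 - 6430)/(-7107 - B) - 10059/(-9817) = (21742 - 6430)/(-7107 - 1*9392/7) - 10059/(-9817) = 15312/(-7107 - 9392/7) - 10059*(-1/9817) = 15312/(-59141/7) + 10059/9817 = 15312*(-7/59141) + 10059/9817 = -107184/59141 + 10059/9817 = -457326009/580587197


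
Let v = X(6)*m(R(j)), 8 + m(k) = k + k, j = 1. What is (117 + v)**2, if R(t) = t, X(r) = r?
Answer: 6561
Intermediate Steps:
m(k) = -8 + 2*k (m(k) = -8 + (k + k) = -8 + 2*k)
v = -36 (v = 6*(-8 + 2*1) = 6*(-8 + 2) = 6*(-6) = -36)
(117 + v)**2 = (117 - 36)**2 = 81**2 = 6561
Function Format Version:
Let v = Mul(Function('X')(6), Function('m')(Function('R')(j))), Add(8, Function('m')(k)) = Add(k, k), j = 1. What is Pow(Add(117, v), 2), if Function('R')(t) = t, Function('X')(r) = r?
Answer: 6561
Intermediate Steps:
Function('m')(k) = Add(-8, Mul(2, k)) (Function('m')(k) = Add(-8, Add(k, k)) = Add(-8, Mul(2, k)))
v = -36 (v = Mul(6, Add(-8, Mul(2, 1))) = Mul(6, Add(-8, 2)) = Mul(6, -6) = -36)
Pow(Add(117, v), 2) = Pow(Add(117, -36), 2) = Pow(81, 2) = 6561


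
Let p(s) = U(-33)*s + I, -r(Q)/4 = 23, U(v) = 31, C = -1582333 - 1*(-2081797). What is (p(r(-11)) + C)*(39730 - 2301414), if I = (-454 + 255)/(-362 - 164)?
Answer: -295396411079462/263 ≈ -1.1232e+12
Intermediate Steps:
C = 499464 (C = -1582333 + 2081797 = 499464)
I = 199/526 (I = -199/(-526) = -199*(-1/526) = 199/526 ≈ 0.37833)
r(Q) = -92 (r(Q) = -4*23 = -92)
p(s) = 199/526 + 31*s (p(s) = 31*s + 199/526 = 199/526 + 31*s)
(p(r(-11)) + C)*(39730 - 2301414) = ((199/526 + 31*(-92)) + 499464)*(39730 - 2301414) = ((199/526 - 2852) + 499464)*(-2261684) = (-1499953/526 + 499464)*(-2261684) = (261218111/526)*(-2261684) = -295396411079462/263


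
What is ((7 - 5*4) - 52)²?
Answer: 4225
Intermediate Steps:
((7 - 5*4) - 52)² = ((7 - 20) - 52)² = (-13 - 52)² = (-65)² = 4225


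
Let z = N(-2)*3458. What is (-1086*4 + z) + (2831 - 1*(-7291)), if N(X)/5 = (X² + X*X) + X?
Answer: 109518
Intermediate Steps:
N(X) = 5*X + 10*X² (N(X) = 5*((X² + X*X) + X) = 5*((X² + X²) + X) = 5*(2*X² + X) = 5*(X + 2*X²) = 5*X + 10*X²)
z = 103740 (z = (5*(-2)*(1 + 2*(-2)))*3458 = (5*(-2)*(1 - 4))*3458 = (5*(-2)*(-3))*3458 = 30*3458 = 103740)
(-1086*4 + z) + (2831 - 1*(-7291)) = (-1086*4 + 103740) + (2831 - 1*(-7291)) = (-4344 + 103740) + (2831 + 7291) = 99396 + 10122 = 109518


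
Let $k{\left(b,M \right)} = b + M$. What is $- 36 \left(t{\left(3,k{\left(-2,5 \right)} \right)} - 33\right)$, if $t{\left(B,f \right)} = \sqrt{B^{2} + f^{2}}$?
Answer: $1188 - 108 \sqrt{2} \approx 1035.3$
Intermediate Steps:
$k{\left(b,M \right)} = M + b$
$- 36 \left(t{\left(3,k{\left(-2,5 \right)} \right)} - 33\right) = - 36 \left(\sqrt{3^{2} + \left(5 - 2\right)^{2}} - 33\right) = - 36 \left(\sqrt{9 + 3^{2}} - 33\right) = - 36 \left(\sqrt{9 + 9} - 33\right) = - 36 \left(\sqrt{18} - 33\right) = - 36 \left(3 \sqrt{2} - 33\right) = - 36 \left(-33 + 3 \sqrt{2}\right) = 1188 - 108 \sqrt{2}$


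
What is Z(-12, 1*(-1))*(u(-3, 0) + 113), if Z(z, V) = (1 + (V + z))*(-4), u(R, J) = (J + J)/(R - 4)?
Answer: 5424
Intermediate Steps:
u(R, J) = 2*J/(-4 + R) (u(R, J) = (2*J)/(-4 + R) = 2*J/(-4 + R))
Z(z, V) = -4 - 4*V - 4*z (Z(z, V) = (1 + V + z)*(-4) = -4 - 4*V - 4*z)
Z(-12, 1*(-1))*(u(-3, 0) + 113) = (-4 - 4*(-1) - 4*(-12))*(2*0/(-4 - 3) + 113) = (-4 - 4*(-1) + 48)*(2*0/(-7) + 113) = (-4 + 4 + 48)*(2*0*(-⅐) + 113) = 48*(0 + 113) = 48*113 = 5424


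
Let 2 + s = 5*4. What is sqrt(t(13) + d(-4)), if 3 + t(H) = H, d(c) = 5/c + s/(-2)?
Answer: I/2 ≈ 0.5*I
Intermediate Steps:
s = 18 (s = -2 + 5*4 = -2 + 20 = 18)
d(c) = -9 + 5/c (d(c) = 5/c + 18/(-2) = 5/c + 18*(-1/2) = 5/c - 9 = -9 + 5/c)
t(H) = -3 + H
sqrt(t(13) + d(-4)) = sqrt((-3 + 13) + (-9 + 5/(-4))) = sqrt(10 + (-9 + 5*(-1/4))) = sqrt(10 + (-9 - 5/4)) = sqrt(10 - 41/4) = sqrt(-1/4) = I/2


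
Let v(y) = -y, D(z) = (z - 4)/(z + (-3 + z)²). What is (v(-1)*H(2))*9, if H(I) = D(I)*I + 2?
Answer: 6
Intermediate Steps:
D(z) = (-4 + z)/(z + (-3 + z)²)
H(I) = 2 + I*(-4 + I)/(I + (-3 + I)²) (H(I) = ((-4 + I)/(I + (-3 + I)²))*I + 2 = I*(-4 + I)/(I + (-3 + I)²) + 2 = 2 + I*(-4 + I)/(I + (-3 + I)²))
(v(-1)*H(2))*9 = ((-1*(-1))*((18 - 14*2 + 3*2²)/(9 + 2² - 5*2)))*9 = (1*((18 - 28 + 3*4)/(9 + 4 - 10)))*9 = (1*((18 - 28 + 12)/3))*9 = (1*((⅓)*2))*9 = (1*(⅔))*9 = (⅔)*9 = 6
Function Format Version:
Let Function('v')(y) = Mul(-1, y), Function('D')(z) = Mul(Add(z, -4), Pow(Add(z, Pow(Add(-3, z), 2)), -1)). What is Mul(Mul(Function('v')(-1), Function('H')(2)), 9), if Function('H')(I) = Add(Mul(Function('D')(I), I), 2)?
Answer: 6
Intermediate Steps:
Function('D')(z) = Mul(Pow(Add(z, Pow(Add(-3, z), 2)), -1), Add(-4, z)) (Function('D')(z) = Mul(Add(-4, z), Pow(Add(z, Pow(Add(-3, z), 2)), -1)) = Mul(Pow(Add(z, Pow(Add(-3, z), 2)), -1), Add(-4, z)))
Function('H')(I) = Add(2, Mul(I, Pow(Add(I, Pow(Add(-3, I), 2)), -1), Add(-4, I))) (Function('H')(I) = Add(Mul(Mul(Pow(Add(I, Pow(Add(-3, I), 2)), -1), Add(-4, I)), I), 2) = Add(Mul(I, Pow(Add(I, Pow(Add(-3, I), 2)), -1), Add(-4, I)), 2) = Add(2, Mul(I, Pow(Add(I, Pow(Add(-3, I), 2)), -1), Add(-4, I))))
Mul(Mul(Function('v')(-1), Function('H')(2)), 9) = Mul(Mul(Mul(-1, -1), Mul(Pow(Add(9, Pow(2, 2), Mul(-5, 2)), -1), Add(18, Mul(-14, 2), Mul(3, Pow(2, 2))))), 9) = Mul(Mul(1, Mul(Pow(Add(9, 4, -10), -1), Add(18, -28, Mul(3, 4)))), 9) = Mul(Mul(1, Mul(Pow(3, -1), Add(18, -28, 12))), 9) = Mul(Mul(1, Mul(Rational(1, 3), 2)), 9) = Mul(Mul(1, Rational(2, 3)), 9) = Mul(Rational(2, 3), 9) = 6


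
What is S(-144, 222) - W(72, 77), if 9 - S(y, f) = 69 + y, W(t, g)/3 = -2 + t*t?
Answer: -15462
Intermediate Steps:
W(t, g) = -6 + 3*t² (W(t, g) = 3*(-2 + t*t) = 3*(-2 + t²) = -6 + 3*t²)
S(y, f) = -60 - y (S(y, f) = 9 - (69 + y) = 9 + (-69 - y) = -60 - y)
S(-144, 222) - W(72, 77) = (-60 - 1*(-144)) - (-6 + 3*72²) = (-60 + 144) - (-6 + 3*5184) = 84 - (-6 + 15552) = 84 - 1*15546 = 84 - 15546 = -15462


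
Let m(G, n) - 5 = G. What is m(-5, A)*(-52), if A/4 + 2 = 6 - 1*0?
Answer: 0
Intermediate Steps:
A = 16 (A = -8 + 4*(6 - 1*0) = -8 + 4*(6 + 0) = -8 + 4*6 = -8 + 24 = 16)
m(G, n) = 5 + G
m(-5, A)*(-52) = (5 - 5)*(-52) = 0*(-52) = 0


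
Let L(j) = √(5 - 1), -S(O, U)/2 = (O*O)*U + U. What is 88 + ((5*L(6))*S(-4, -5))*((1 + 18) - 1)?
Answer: 30688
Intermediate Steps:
S(O, U) = -2*U - 2*U*O² (S(O, U) = -2*((O*O)*U + U) = -2*(O²*U + U) = -2*(U*O² + U) = -2*(U + U*O²) = -2*U - 2*U*O²)
L(j) = 2 (L(j) = √4 = 2)
88 + ((5*L(6))*S(-4, -5))*((1 + 18) - 1) = 88 + ((5*2)*(-2*(-5)*(1 + (-4)²)))*((1 + 18) - 1) = 88 + (10*(-2*(-5)*(1 + 16)))*(19 - 1) = 88 + (10*(-2*(-5)*17))*18 = 88 + (10*170)*18 = 88 + 1700*18 = 88 + 30600 = 30688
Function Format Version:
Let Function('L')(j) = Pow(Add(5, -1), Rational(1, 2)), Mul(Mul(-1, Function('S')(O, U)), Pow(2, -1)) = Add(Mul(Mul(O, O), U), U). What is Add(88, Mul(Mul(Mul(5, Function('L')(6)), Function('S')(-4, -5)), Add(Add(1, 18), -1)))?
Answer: 30688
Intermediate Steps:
Function('S')(O, U) = Add(Mul(-2, U), Mul(-2, U, Pow(O, 2))) (Function('S')(O, U) = Mul(-2, Add(Mul(Mul(O, O), U), U)) = Mul(-2, Add(Mul(Pow(O, 2), U), U)) = Mul(-2, Add(Mul(U, Pow(O, 2)), U)) = Mul(-2, Add(U, Mul(U, Pow(O, 2)))) = Add(Mul(-2, U), Mul(-2, U, Pow(O, 2))))
Function('L')(j) = 2 (Function('L')(j) = Pow(4, Rational(1, 2)) = 2)
Add(88, Mul(Mul(Mul(5, Function('L')(6)), Function('S')(-4, -5)), Add(Add(1, 18), -1))) = Add(88, Mul(Mul(Mul(5, 2), Mul(-2, -5, Add(1, Pow(-4, 2)))), Add(Add(1, 18), -1))) = Add(88, Mul(Mul(10, Mul(-2, -5, Add(1, 16))), Add(19, -1))) = Add(88, Mul(Mul(10, Mul(-2, -5, 17)), 18)) = Add(88, Mul(Mul(10, 170), 18)) = Add(88, Mul(1700, 18)) = Add(88, 30600) = 30688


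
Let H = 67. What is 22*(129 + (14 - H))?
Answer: 1672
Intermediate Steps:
22*(129 + (14 - H)) = 22*(129 + (14 - 1*67)) = 22*(129 + (14 - 67)) = 22*(129 - 53) = 22*76 = 1672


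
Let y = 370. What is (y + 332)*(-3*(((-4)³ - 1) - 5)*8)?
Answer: 1179360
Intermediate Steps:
(y + 332)*(-3*(((-4)³ - 1) - 5)*8) = (370 + 332)*(-3*(((-4)³ - 1) - 5)*8) = 702*(-3*((-64 - 1) - 5)*8) = 702*(-3*(-65 - 5)*8) = 702*(-3*(-70)*8) = 702*(210*8) = 702*1680 = 1179360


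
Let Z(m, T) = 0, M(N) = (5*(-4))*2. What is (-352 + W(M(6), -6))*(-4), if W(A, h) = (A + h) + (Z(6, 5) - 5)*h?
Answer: 1472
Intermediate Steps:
M(N) = -40 (M(N) = -20*2 = -40)
W(A, h) = A - 4*h (W(A, h) = (A + h) + (0 - 5)*h = (A + h) - 5*h = A - 4*h)
(-352 + W(M(6), -6))*(-4) = (-352 + (-40 - 4*(-6)))*(-4) = (-352 + (-40 + 24))*(-4) = (-352 - 16)*(-4) = -368*(-4) = 1472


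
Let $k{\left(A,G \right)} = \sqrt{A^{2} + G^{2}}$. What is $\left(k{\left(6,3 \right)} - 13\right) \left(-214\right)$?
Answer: $2782 - 642 \sqrt{5} \approx 1346.4$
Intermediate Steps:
$\left(k{\left(6,3 \right)} - 13\right) \left(-214\right) = \left(\sqrt{6^{2} + 3^{2}} - 13\right) \left(-214\right) = \left(\sqrt{36 + 9} - 13\right) \left(-214\right) = \left(\sqrt{45} - 13\right) \left(-214\right) = \left(3 \sqrt{5} - 13\right) \left(-214\right) = \left(-13 + 3 \sqrt{5}\right) \left(-214\right) = 2782 - 642 \sqrt{5}$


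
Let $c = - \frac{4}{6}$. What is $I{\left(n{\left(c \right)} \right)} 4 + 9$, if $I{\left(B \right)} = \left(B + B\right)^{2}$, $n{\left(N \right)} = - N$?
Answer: $\frac{145}{9} \approx 16.111$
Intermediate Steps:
$c = - \frac{2}{3}$ ($c = \left(-4\right) \frac{1}{6} = - \frac{2}{3} \approx -0.66667$)
$I{\left(B \right)} = 4 B^{2}$ ($I{\left(B \right)} = \left(2 B\right)^{2} = 4 B^{2}$)
$I{\left(n{\left(c \right)} \right)} 4 + 9 = 4 \left(\left(-1\right) \left(- \frac{2}{3}\right)\right)^{2} \cdot 4 + 9 = 4 \left(\frac{2}{3}\right)^{2} \cdot 4 + 9 = 4 \cdot \frac{4}{9} \cdot 4 + 9 = \frac{16}{9} \cdot 4 + 9 = \frac{64}{9} + 9 = \frac{145}{9}$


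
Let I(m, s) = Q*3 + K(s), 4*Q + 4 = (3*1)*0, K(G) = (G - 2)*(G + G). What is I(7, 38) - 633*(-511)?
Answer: 326196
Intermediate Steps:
K(G) = 2*G*(-2 + G) (K(G) = (-2 + G)*(2*G) = 2*G*(-2 + G))
Q = -1 (Q = -1 + ((3*1)*0)/4 = -1 + (3*0)/4 = -1 + (¼)*0 = -1 + 0 = -1)
I(m, s) = -3 + 2*s*(-2 + s) (I(m, s) = -1*3 + 2*s*(-2 + s) = -3 + 2*s*(-2 + s))
I(7, 38) - 633*(-511) = (-3 + 2*38*(-2 + 38)) - 633*(-511) = (-3 + 2*38*36) + 323463 = (-3 + 2736) + 323463 = 2733 + 323463 = 326196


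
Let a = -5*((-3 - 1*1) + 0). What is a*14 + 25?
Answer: 305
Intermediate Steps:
a = 20 (a = -5*((-3 - 1) + 0) = -5*(-4 + 0) = -5*(-4) = 20)
a*14 + 25 = 20*14 + 25 = 280 + 25 = 305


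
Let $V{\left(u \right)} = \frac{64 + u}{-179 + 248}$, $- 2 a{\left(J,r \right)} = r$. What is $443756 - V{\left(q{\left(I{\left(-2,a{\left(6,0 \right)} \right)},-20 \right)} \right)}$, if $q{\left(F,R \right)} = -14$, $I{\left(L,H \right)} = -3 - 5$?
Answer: $\frac{30619114}{69} \approx 4.4376 \cdot 10^{5}$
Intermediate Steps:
$a{\left(J,r \right)} = - \frac{r}{2}$
$I{\left(L,H \right)} = -8$
$V{\left(u \right)} = \frac{64}{69} + \frac{u}{69}$ ($V{\left(u \right)} = \frac{64 + u}{69} = \left(64 + u\right) \frac{1}{69} = \frac{64}{69} + \frac{u}{69}$)
$443756 - V{\left(q{\left(I{\left(-2,a{\left(6,0 \right)} \right)},-20 \right)} \right)} = 443756 - \left(\frac{64}{69} + \frac{1}{69} \left(-14\right)\right) = 443756 - \left(\frac{64}{69} - \frac{14}{69}\right) = 443756 - \frac{50}{69} = \frac{30619114}{69}$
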